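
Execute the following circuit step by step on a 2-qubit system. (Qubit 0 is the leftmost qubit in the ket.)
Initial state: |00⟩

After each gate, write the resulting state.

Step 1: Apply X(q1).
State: |01⟩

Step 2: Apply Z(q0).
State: |01⟩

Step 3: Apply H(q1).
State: 1/√2|00⟩ - 1/√2|01⟩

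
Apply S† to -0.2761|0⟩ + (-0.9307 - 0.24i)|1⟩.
-0.2761|0⟩ + (-0.24 + 0.9307i)|1⟩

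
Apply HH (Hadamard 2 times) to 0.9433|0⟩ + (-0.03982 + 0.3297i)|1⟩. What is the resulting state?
0.9433|0⟩ + (-0.03982 + 0.3297i)|1⟩

H² = I, so an even number of Hadamards cancels: H^2 = I and the state is unchanged.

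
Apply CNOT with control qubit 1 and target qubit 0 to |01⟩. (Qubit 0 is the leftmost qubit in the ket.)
|11⟩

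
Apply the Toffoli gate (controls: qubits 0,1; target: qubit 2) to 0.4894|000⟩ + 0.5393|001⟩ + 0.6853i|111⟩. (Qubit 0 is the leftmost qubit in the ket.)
0.4894|000⟩ + 0.5393|001⟩ + 0.6853i|110⟩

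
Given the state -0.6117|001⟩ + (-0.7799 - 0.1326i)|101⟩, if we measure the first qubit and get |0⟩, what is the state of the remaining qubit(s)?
-|01⟩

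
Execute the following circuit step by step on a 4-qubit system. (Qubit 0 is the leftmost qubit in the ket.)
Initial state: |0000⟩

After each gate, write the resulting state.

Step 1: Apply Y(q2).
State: i|0010⟩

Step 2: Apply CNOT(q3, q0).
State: i|0010⟩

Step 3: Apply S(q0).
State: i|0010⟩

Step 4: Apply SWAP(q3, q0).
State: i|0010⟩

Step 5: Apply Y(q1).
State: -|0110⟩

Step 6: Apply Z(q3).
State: -|0110⟩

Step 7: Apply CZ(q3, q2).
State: -|0110⟩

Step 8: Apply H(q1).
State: -1/√2|0010⟩ + 1/√2|0110⟩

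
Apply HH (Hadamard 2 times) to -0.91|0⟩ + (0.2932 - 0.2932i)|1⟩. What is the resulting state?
-0.91|0⟩ + (0.2932 - 0.2932i)|1⟩

H² = I, so an even number of Hadamards cancels: H^2 = I and the state is unchanged.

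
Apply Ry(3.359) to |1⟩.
-0.9941|0⟩ - 0.1085|1⟩

Ry(3.359) = [[cos(θ/2), −sin(θ/2)], [sin(θ/2), cos(θ/2)]]; θ = 3.359, cos(θ/2) ≈ -0.10849, sin(θ/2) ≈ 0.994098.
With a = amp(|0⟩) = 0 and b = amp(|1⟩) = 1:
new amp(|0⟩) = (-0.10849)·a + (-0.994098)·b = -0.9941
new amp(|1⟩) = (0.994098)·a + (-0.10849)·b = -0.1085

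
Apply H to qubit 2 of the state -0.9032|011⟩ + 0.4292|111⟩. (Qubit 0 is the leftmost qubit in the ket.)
-0.6387|010⟩ + 0.6387|011⟩ + 0.3035|110⟩ - 0.3035|111⟩

H on qubit 2 mixes each pair of kets that differ only in qubit 2: amplitudes (a, b) of (|…0…⟩, |…1…⟩) become ((a + b)/√2, (a − b)/√2). Kets absent from the input have amplitude 0.
(|010⟩, |011⟩): (a, b) = (0, -0.9032) → (-0.6387, 0.6387)
(|110⟩, |111⟩): (a, b) = (0, 0.4292) → (0.3035, -0.3035)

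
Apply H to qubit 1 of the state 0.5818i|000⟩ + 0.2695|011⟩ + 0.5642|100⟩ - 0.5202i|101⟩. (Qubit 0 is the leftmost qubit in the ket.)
0.4114i|000⟩ + 0.1906|001⟩ + 0.4114i|010⟩ - 0.1906|011⟩ + 0.3989|100⟩ - 0.3678i|101⟩ + 0.3989|110⟩ - 0.3678i|111⟩

H on qubit 1 mixes each pair of kets that differ only in qubit 1: amplitudes (a, b) of (|…0…⟩, |…1…⟩) become ((a + b)/√2, (a − b)/√2). Kets absent from the input have amplitude 0.
(|000⟩, |010⟩): (a, b) = (0.5818i, 0) → (0.4114i, 0.4114i)
(|001⟩, |011⟩): (a, b) = (0, 0.2695) → (0.1906, -0.1906)
(|100⟩, |110⟩): (a, b) = (0.5642, 0) → (0.3989, 0.3989)
(|101⟩, |111⟩): (a, b) = (-0.5202i, 0) → (-0.3678i, -0.3678i)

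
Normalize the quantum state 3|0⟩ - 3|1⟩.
1/√2|0⟩ - 1/√2|1⟩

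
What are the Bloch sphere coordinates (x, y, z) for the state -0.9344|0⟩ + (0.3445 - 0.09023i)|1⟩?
(-0.6438, 0.1686, 0.7463)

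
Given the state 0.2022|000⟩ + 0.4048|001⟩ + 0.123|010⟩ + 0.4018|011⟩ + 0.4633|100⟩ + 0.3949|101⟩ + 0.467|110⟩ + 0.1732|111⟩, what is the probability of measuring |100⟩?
0.2146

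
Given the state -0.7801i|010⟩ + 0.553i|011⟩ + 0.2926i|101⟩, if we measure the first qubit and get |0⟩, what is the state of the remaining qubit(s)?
-0.8158i|10⟩ + 0.5783i|11⟩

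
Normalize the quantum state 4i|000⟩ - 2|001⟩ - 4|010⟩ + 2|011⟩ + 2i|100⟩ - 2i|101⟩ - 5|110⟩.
0.4682i|000⟩ - 0.2341|001⟩ - 0.4682|010⟩ + 0.2341|011⟩ + 0.2341i|100⟩ - 0.2341i|101⟩ - 0.5852|110⟩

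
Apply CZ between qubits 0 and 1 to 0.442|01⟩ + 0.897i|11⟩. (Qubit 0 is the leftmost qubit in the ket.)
0.442|01⟩ - 0.897i|11⟩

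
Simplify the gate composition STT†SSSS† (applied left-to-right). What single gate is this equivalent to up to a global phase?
S†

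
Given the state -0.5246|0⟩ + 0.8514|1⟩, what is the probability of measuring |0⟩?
0.2752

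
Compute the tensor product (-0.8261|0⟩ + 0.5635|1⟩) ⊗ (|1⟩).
-0.8261|01⟩ + 0.5635|11⟩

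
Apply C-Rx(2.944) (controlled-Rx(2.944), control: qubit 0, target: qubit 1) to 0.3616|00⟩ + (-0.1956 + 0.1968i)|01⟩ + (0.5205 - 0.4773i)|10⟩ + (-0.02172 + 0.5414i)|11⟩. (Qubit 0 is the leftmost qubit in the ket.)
0.3616|00⟩ + (-0.1956 + 0.1968i)|01⟩ + (0.5901 - 0.02546i)|10⟩ + (-0.4771 - 0.4646i)|11⟩

C-Rx(2.944) leaves the control-|0⟩ kets |00⟩, |01⟩ unchanged and applies Rx(2.944) to qubit 1 on the control-|1⟩ pair (|10⟩, |11⟩).
Rx(2.944) = [[cos(θ/2), −i·sin(θ/2)], [−i·sin(θ/2), cos(θ/2)]]; θ = 2.944, cos(θ/2) ≈ 0.0986357, sin(θ/2) ≈ 0.995124.
With a = amp(|10⟩) = (0.5205 - 0.4773i) and b = amp(|11⟩) = (-0.02172 + 0.5414i):
new amp(|10⟩) = (0.0986357)·a + (-0.995124i)·b = (0.5901 - 0.02546i)
new amp(|11⟩) = (-0.995124i)·a + (0.0986357)·b = (-0.4771 - 0.4646i)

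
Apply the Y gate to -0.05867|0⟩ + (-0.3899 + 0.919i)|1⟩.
(0.919 + 0.3899i)|0⟩ - 0.05867i|1⟩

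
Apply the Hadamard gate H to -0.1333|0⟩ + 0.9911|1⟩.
0.6066|0⟩ - 0.7951|1⟩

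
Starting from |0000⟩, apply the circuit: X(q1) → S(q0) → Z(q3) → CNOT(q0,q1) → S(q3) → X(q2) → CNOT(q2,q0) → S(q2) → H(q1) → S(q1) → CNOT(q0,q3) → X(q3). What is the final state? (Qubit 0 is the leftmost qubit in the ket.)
(1/√2)i|1010⟩ + 1/√2|1110⟩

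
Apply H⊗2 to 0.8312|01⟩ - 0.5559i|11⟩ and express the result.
(0.4156 - 0.278i)|00⟩ + (-0.4156 + 0.278i)|01⟩ + (0.4156 + 0.278i)|10⟩ + (-0.4156 - 0.278i)|11⟩

H⊗2 gives amp(|y⟩) = (1/2) Σ_x (−1)^(x·y) amp(|x⟩), where x·y is the number of positions in which both x and y have a 1.
|00⟩: (0.8312 - 0.5559i)/2 = (0.4156 - 0.278i)
|01⟩: (-0.8312 + 0.5559i)/2 = (-0.4156 + 0.278i)
|10⟩: (0.8312 + 0.5559i)/2 = (0.4156 + 0.278i)
|11⟩: (-0.8312 - 0.5559i)/2 = (-0.4156 - 0.278i)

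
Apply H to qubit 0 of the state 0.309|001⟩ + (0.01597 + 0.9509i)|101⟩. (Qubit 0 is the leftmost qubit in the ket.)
(0.2298 + 0.6724i)|001⟩ + (0.2072 - 0.6724i)|101⟩

H on qubit 0 mixes each pair of kets that differ only in qubit 0: amplitudes (a, b) of (|…0…⟩, |…1…⟩) become ((a + b)/√2, (a − b)/√2). Kets absent from the input have amplitude 0.
(|001⟩, |101⟩): (a, b) = (0.309, (0.01597 + 0.9509i)) → ((0.2298 + 0.6724i), (0.2072 - 0.6724i))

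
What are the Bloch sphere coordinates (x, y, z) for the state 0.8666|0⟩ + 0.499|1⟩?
(0.8649, 0, 0.502)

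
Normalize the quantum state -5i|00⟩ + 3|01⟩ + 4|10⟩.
-(1/√2)i|00⟩ + 0.4243|01⟩ + 0.5657|10⟩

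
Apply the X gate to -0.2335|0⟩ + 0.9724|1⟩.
0.9724|0⟩ - 0.2335|1⟩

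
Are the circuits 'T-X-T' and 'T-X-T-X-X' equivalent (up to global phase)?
Yes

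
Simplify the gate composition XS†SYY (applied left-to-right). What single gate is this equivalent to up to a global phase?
X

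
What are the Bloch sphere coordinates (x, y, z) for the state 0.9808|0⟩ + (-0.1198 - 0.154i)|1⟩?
(-0.235, -0.3021, 0.9239)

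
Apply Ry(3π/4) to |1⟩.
-0.9239|0⟩ + 0.3827|1⟩

Ry(3π/4) = [[cos(θ/2), −sin(θ/2)], [sin(θ/2), cos(θ/2)]]; θ = 3π/4, cos(θ/2) ≈ 0.382683, sin(θ/2) ≈ 0.92388.
With a = amp(|0⟩) = 0 and b = amp(|1⟩) = 1:
new amp(|0⟩) = (0.382683)·a + (-0.92388)·b = -0.9239
new amp(|1⟩) = (0.92388)·a + (0.382683)·b = 0.3827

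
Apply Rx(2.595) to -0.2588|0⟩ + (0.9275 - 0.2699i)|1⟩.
(-0.3297 - 0.8931i)|0⟩ + (0.2503 + 0.1763i)|1⟩

Rx(2.595) = [[cos(θ/2), −i·sin(θ/2)], [−i·sin(θ/2), cos(θ/2)]]; θ = 2.595, cos(θ/2) ≈ 0.269907, sin(θ/2) ≈ 0.962886.
With a = amp(|0⟩) = -0.2588 and b = amp(|1⟩) = (0.9275 - 0.2699i):
new amp(|0⟩) = (0.269907)·a + (-0.962886i)·b = (-0.3297 - 0.8931i)
new amp(|1⟩) = (-0.962886i)·a + (0.269907)·b = (0.2503 + 0.1763i)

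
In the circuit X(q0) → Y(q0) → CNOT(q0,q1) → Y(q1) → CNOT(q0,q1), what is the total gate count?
5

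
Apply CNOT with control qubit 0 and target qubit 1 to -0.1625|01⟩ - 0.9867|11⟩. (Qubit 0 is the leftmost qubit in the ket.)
-0.1625|01⟩ - 0.9867|10⟩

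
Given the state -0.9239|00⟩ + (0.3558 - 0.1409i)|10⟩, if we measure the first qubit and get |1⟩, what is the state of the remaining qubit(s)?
(0.9298 - 0.3682i)|0⟩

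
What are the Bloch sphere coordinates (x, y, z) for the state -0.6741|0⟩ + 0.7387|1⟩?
(-0.9959, 0, -0.09127)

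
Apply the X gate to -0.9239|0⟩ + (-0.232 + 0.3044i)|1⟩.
(-0.232 + 0.3044i)|0⟩ - 0.9239|1⟩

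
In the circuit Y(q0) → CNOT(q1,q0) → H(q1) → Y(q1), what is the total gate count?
4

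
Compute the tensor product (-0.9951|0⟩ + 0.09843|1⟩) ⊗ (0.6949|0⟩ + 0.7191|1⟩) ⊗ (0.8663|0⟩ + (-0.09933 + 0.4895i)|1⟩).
-0.599|000⟩ + (0.06869 - 0.3385i)|001⟩ - 0.6199|010⟩ + (0.07108 - 0.3503i)|011⟩ + 0.05925|100⟩ + (-0.006794 + 0.03348i)|101⟩ + 0.06132|110⟩ + (-0.007031 + 0.03465i)|111⟩

amp(|b₁b₂…⟩) = product of the factor amplitudes for bits b₁, b₂, …; only kets whose every factor amplitude is nonzero survive.
|000⟩: (-0.9951)(0.6949)(0.8663) = -0.599
|001⟩: (-0.9951)(0.6949)(-0.09933 + 0.4895i) = (0.06869 - 0.3385i)
|010⟩: (-0.9951)(0.7191)(0.8663) = -0.6199
|011⟩: (-0.9951)(0.7191)(-0.09933 + 0.4895i) = (0.07108 - 0.3503i)
|100⟩: (0.09843)(0.6949)(0.8663) = 0.05925
|101⟩: (0.09843)(0.6949)(-0.09933 + 0.4895i) = (-0.006794 + 0.03348i)
|110⟩: (0.09843)(0.7191)(0.8663) = 0.06132
|111⟩: (0.09843)(0.7191)(-0.09933 + 0.4895i) = (-0.007031 + 0.03465i)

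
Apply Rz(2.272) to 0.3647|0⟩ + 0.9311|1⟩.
(0.1536 - 0.3308i)|0⟩ + (0.3922 + 0.8445i)|1⟩

Rz(2.272) = [[e^(−iθ/2), 0], [0, e^(iθ/2)]] with e^(±iθ/2) = cos(θ/2) ± i·sin(θ/2); θ = 2.272, cos(θ/2) ≈ 0.421226, sin(θ/2) ≈ 0.906956.
With a = amp(|0⟩) = 0.3647 and b = amp(|1⟩) = 0.9311:
new amp(|0⟩) = (0.421226 - 0.906956i)·a = (0.1536 - 0.3308i)
new amp(|1⟩) = (0.421226 + 0.906956i)·b = (0.3922 + 0.8445i)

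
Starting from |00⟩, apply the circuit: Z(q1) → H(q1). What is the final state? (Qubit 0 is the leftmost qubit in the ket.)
1/√2|00⟩ + 1/√2|01⟩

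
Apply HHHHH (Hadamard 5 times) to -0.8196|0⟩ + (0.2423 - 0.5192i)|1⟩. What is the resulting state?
(-0.4082 - 0.3671i)|0⟩ + (-0.7509 + 0.3671i)|1⟩

H² = I, so H^5 = H: a single Hadamard. With (a, b) = (-0.8196, (0.2423 - 0.5192i)), H gives ((a + b)/√2, (a − b)/√2) = ((-0.4082 - 0.3671i), (-0.7509 + 0.3671i)).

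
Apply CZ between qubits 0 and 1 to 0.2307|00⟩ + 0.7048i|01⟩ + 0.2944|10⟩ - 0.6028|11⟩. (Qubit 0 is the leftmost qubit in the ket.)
0.2307|00⟩ + 0.7048i|01⟩ + 0.2944|10⟩ + 0.6028|11⟩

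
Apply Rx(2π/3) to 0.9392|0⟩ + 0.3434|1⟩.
(0.4696 - 0.2974i)|0⟩ + (0.1717 - 0.8134i)|1⟩

Rx(2π/3) = [[cos(θ/2), −i·sin(θ/2)], [−i·sin(θ/2), cos(θ/2)]]; θ = 2π/3, cos(θ/2) ≈ 0.5, sin(θ/2) ≈ 0.866025.
With a = amp(|0⟩) = 0.9392 and b = amp(|1⟩) = 0.3434:
new amp(|0⟩) = (0.5)·a + (-0.866025i)·b = (0.4696 - 0.2974i)
new amp(|1⟩) = (-0.866025i)·a + (0.5)·b = (0.1717 - 0.8134i)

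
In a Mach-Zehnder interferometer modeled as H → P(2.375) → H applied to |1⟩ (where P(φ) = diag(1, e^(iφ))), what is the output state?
(0.8601 - 0.3468i)|0⟩ + (0.1399 + 0.3468i)|1⟩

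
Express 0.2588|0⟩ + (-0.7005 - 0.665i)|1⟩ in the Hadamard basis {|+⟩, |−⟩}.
(-0.3123 - 0.4702i)|+⟩ + (0.6783 + 0.4702i)|−⟩

With |ψ⟩ = α|0⟩ + β|1⟩, the Hadamard-basis coefficients are ⟨+|ψ⟩ = (α + β)/√2 and ⟨−|ψ⟩ = (α − β)/√2.
Here α = 0.2588, β = (-0.7005 - 0.665i): (α + β)/√2 = (-0.3123 - 0.4702i), (α − β)/√2 = (0.6783 + 0.4702i).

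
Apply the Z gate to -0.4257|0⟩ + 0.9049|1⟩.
-0.4257|0⟩ - 0.9049|1⟩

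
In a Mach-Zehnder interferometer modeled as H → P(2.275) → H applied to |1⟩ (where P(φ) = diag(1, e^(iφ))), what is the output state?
(0.8237 - 0.3811i)|0⟩ + (0.1763 + 0.3811i)|1⟩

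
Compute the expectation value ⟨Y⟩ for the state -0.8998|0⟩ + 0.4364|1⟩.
0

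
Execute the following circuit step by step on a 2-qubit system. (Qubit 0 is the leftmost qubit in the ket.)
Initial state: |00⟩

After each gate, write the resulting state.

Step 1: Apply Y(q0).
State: i|10⟩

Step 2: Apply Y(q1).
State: -|11⟩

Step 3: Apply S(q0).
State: -i|11⟩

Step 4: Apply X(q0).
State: -i|01⟩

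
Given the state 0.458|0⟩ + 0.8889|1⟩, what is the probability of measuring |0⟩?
0.2098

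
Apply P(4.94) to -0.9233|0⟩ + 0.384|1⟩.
-0.9233|0⟩ + (0.08665 - 0.3741i)|1⟩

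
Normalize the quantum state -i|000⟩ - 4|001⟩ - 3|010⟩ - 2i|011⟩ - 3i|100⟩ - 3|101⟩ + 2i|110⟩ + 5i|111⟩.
-0.114i|000⟩ - 0.4558|001⟩ - 0.3419|010⟩ - 0.2279i|011⟩ - 0.3419i|100⟩ - 0.3419|101⟩ + 0.2279i|110⟩ + 0.5698i|111⟩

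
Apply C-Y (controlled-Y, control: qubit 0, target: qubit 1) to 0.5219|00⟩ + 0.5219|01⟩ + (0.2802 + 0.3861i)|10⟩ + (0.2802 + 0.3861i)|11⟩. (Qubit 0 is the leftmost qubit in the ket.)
0.5219|00⟩ + 0.5219|01⟩ + (0.3861 - 0.2802i)|10⟩ + (-0.3861 + 0.2802i)|11⟩

C-Y leaves the control-|0⟩ kets |00⟩, |01⟩ unchanged and applies Y to qubit 1 on the control-|1⟩ pair (|10⟩, |11⟩).
Y = [[0, -i], [i, 0]].
With a = amp(|10⟩) = (0.2802 + 0.3861i) and b = amp(|11⟩) = (0.2802 + 0.3861i):
new amp(|10⟩) = (-i)·b = (0.3861 - 0.2802i)
new amp(|11⟩) = (i)·a = (-0.3861 + 0.2802i)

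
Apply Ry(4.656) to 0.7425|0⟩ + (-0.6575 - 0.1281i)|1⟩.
(-0.03217 + 0.0931i)|0⟩ + (0.9913 + 0.08799i)|1⟩

Ry(4.656) = [[cos(θ/2), −sin(θ/2)], [sin(θ/2), cos(θ/2)]]; θ = 4.656, cos(θ/2) ≈ -0.686892, sin(θ/2) ≈ 0.72676.
With a = amp(|0⟩) = 0.7425 and b = amp(|1⟩) = (-0.6575 - 0.1281i):
new amp(|0⟩) = (-0.686892)·a + (-0.72676)·b = (-0.03217 + 0.0931i)
new amp(|1⟩) = (0.72676)·a + (-0.686892)·b = (0.9913 + 0.08799i)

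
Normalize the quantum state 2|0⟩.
|0⟩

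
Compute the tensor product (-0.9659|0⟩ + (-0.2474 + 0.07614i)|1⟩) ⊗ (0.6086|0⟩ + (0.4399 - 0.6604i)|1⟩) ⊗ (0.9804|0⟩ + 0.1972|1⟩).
-0.5763|000⟩ - 0.1159|001⟩ + (-0.4166 + 0.6254i)|010⟩ + (-0.08379 + 0.1258i)|011⟩ + (-0.1476 + 0.04543i)|100⟩ + (-0.02969 + 0.009138i)|101⟩ + (-0.0574 + 0.193i)|110⟩ + (-0.01155 + 0.03882i)|111⟩

amp(|b₁b₂…⟩) = product of the factor amplitudes for bits b₁, b₂, …; only kets whose every factor amplitude is nonzero survive.
|000⟩: (-0.9659)(0.6086)(0.9804) = -0.5763
|001⟩: (-0.9659)(0.6086)(0.1972) = -0.1159
|010⟩: (-0.9659)(0.4399 - 0.6604i)(0.9804) = (-0.4166 + 0.6254i)
|011⟩: (-0.9659)(0.4399 - 0.6604i)(0.1972) = (-0.08379 + 0.1258i)
|100⟩: (-0.2474 + 0.07614i)(0.6086)(0.9804) = (-0.1476 + 0.04543i)
|101⟩: (-0.2474 + 0.07614i)(0.6086)(0.1972) = (-0.02969 + 0.009138i)
|110⟩: (-0.2474 + 0.07614i)(0.4399 - 0.6604i)(0.9804) = (-0.0574 + 0.193i)
|111⟩: (-0.2474 + 0.07614i)(0.4399 - 0.6604i)(0.1972) = (-0.01155 + 0.03882i)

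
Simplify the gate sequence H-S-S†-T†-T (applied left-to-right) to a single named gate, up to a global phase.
H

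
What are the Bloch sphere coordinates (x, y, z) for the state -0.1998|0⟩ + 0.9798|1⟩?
(-0.3915, 0, -0.9201)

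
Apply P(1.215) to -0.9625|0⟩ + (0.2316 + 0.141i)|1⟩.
-0.9625|0⟩ + (-0.05149 + 0.2662i)|1⟩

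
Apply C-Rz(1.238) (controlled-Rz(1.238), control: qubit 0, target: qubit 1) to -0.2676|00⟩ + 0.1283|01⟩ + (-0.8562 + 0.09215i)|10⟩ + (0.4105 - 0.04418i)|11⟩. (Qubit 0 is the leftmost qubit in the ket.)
-0.2676|00⟩ + 0.1283|01⟩ + (-0.6439 + 0.5718i)|10⟩ + (0.36 + 0.2022i)|11⟩

C-Rz(1.238) leaves the control-|0⟩ kets |00⟩, |01⟩ unchanged and applies Rz(1.238) to qubit 1 on the control-|1⟩ pair (|10⟩, |11⟩).
Rz(1.238) = [[e^(−iθ/2), 0], [0, e^(iθ/2)]] with e^(±iθ/2) = cos(θ/2) ± i·sin(θ/2); θ = 1.238, cos(θ/2) ≈ 0.814459, sin(θ/2) ≈ 0.580221.
With a = amp(|10⟩) = (-0.8562 + 0.09215i) and b = amp(|11⟩) = (0.4105 - 0.04418i):
new amp(|10⟩) = (0.814459 - 0.580221i)·a = (-0.6439 + 0.5718i)
new amp(|11⟩) = (0.814459 + 0.580221i)·b = (0.36 + 0.2022i)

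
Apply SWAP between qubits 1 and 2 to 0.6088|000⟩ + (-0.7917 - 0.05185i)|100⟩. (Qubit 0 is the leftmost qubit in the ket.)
0.6088|000⟩ + (-0.7917 - 0.05185i)|100⟩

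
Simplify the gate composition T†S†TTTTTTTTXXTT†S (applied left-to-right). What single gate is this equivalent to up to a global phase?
T†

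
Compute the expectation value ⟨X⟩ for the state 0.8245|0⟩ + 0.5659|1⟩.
0.9332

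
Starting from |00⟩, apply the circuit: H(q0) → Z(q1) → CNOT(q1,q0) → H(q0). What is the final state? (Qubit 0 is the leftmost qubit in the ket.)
|00⟩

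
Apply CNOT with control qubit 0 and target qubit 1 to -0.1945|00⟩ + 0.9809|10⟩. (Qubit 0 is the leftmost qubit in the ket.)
-0.1945|00⟩ + 0.9809|11⟩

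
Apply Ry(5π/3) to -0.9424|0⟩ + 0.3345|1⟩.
0.6489|0⟩ - 0.7609|1⟩

Ry(5π/3) = [[cos(θ/2), −sin(θ/2)], [sin(θ/2), cos(θ/2)]]; θ = 5π/3, cos(θ/2) ≈ -0.866025, sin(θ/2) ≈ 0.5.
With a = amp(|0⟩) = -0.9424 and b = amp(|1⟩) = 0.3345:
new amp(|0⟩) = (-0.866025)·a + (-0.5)·b = 0.6489
new amp(|1⟩) = (0.5)·a + (-0.866025)·b = -0.7609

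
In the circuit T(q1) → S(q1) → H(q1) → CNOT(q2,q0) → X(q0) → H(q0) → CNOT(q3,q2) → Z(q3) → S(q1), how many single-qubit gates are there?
7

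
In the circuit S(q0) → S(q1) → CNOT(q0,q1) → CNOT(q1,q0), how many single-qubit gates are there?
2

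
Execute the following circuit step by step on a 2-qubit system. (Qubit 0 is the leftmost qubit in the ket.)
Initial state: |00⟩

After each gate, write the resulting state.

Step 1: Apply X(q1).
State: |01⟩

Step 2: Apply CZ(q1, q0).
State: |01⟩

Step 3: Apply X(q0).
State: |11⟩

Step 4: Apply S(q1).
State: i|11⟩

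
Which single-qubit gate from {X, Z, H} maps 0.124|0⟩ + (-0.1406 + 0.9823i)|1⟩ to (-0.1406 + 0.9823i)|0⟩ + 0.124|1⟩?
X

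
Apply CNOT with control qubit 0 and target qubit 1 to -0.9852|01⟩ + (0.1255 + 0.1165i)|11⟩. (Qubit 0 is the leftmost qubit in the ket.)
-0.9852|01⟩ + (0.1255 + 0.1165i)|10⟩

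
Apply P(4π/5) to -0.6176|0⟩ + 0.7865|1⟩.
-0.6176|0⟩ + (-0.6363 + 0.4623i)|1⟩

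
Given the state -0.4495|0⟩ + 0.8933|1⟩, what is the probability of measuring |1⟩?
0.798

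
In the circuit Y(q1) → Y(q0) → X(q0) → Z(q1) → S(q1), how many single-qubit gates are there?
5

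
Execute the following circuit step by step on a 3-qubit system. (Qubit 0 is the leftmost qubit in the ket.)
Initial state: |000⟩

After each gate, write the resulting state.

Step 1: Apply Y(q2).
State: i|001⟩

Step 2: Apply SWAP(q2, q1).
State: i|010⟩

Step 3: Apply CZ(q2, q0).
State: i|010⟩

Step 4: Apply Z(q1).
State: -i|010⟩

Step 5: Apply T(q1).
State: (1/√2 - (1/√2)i)|010⟩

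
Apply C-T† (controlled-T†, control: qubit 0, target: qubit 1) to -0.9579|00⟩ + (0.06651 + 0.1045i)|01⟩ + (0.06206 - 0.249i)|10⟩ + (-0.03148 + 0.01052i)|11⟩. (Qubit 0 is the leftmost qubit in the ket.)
-0.9579|00⟩ + (0.06651 + 0.1045i)|01⟩ + (0.06206 - 0.249i)|10⟩ + (-0.01482 + 0.0297i)|11⟩

C-T† leaves the control-|0⟩ kets |00⟩, |01⟩ unchanged and applies T† to qubit 1 on the control-|1⟩ pair (|10⟩, |11⟩).
T† = [[1, 0], [0, (1/√2 - (1/√2)i)]].
With a = amp(|10⟩) = (0.06206 - 0.249i) and b = amp(|11⟩) = (-0.03148 + 0.01052i):
new amp(|10⟩) = (1)·a = (0.06206 - 0.249i)
new amp(|11⟩) = (1/√2 - (1/√2)i)·b = (-0.01482 + 0.0297i)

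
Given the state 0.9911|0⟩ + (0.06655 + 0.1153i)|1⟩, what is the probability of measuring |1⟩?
0.01772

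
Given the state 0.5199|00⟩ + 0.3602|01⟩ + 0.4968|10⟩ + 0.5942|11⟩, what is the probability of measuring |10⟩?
0.2468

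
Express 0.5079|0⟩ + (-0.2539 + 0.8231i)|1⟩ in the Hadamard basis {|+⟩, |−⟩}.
(0.1796 + 0.582i)|+⟩ + (0.5387 - 0.582i)|−⟩

With |ψ⟩ = α|0⟩ + β|1⟩, the Hadamard-basis coefficients are ⟨+|ψ⟩ = (α + β)/√2 and ⟨−|ψ⟩ = (α − β)/√2.
Here α = 0.5079, β = (-0.2539 + 0.8231i): (α + β)/√2 = (0.1796 + 0.582i), (α − β)/√2 = (0.5387 - 0.582i).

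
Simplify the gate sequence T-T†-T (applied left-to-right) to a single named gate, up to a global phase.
T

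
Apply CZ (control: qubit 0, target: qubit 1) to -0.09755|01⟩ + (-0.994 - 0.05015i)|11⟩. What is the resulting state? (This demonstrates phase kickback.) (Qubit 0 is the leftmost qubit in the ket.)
-0.09755|01⟩ + (0.994 + 0.05015i)|11⟩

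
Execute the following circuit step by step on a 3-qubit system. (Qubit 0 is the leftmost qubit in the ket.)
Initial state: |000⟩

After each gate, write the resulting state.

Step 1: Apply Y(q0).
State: i|100⟩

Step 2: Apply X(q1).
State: i|110⟩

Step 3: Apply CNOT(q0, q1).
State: i|100⟩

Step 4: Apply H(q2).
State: (1/√2)i|100⟩ + (1/√2)i|101⟩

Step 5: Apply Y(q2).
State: 1/√2|100⟩ - 1/√2|101⟩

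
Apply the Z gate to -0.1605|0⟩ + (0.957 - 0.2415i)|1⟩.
-0.1605|0⟩ + (-0.957 + 0.2415i)|1⟩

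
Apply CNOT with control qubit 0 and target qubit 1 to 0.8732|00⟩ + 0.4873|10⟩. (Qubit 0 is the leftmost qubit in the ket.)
0.8732|00⟩ + 0.4873|11⟩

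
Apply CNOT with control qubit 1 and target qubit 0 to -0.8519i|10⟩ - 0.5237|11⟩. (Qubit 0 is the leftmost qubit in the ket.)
-0.5237|01⟩ - 0.8519i|10⟩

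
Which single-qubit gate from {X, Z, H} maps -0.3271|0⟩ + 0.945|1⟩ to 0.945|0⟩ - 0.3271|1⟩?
X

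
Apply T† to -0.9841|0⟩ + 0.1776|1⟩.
-0.9841|0⟩ + (0.1256 - 0.1256i)|1⟩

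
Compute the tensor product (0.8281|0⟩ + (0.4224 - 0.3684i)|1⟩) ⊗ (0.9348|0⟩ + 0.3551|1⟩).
0.7741|00⟩ + 0.2941|01⟩ + (0.3949 - 0.3444i)|10⟩ + (0.15 - 0.1308i)|11⟩

amp(|b₁b₂…⟩) = product of the factor amplitudes for bits b₁, b₂, …; only kets whose every factor amplitude is nonzero survive.
|00⟩: (0.8281)(0.9348) = 0.7741
|01⟩: (0.8281)(0.3551) = 0.2941
|10⟩: (0.4224 - 0.3684i)(0.9348) = (0.3949 - 0.3444i)
|11⟩: (0.4224 - 0.3684i)(0.3551) = (0.15 - 0.1308i)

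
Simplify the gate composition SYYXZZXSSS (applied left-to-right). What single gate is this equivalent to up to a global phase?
I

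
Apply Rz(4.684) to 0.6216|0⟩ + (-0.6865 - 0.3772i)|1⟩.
(-0.4333 - 0.4457i)|0⟩ + (0.749 - 0.2294i)|1⟩

Rz(4.684) = [[e^(−iθ/2), 0], [0, e^(iθ/2)]] with e^(±iθ/2) = cos(θ/2) ± i·sin(θ/2); θ = 4.684, cos(θ/2) ≈ -0.696999, sin(θ/2) ≈ 0.717072.
With a = amp(|0⟩) = 0.6216 and b = amp(|1⟩) = (-0.6865 - 0.3772i):
new amp(|0⟩) = (-0.696999 - 0.717072i)·a = (-0.4333 - 0.4457i)
new amp(|1⟩) = (-0.696999 + 0.717072i)·b = (0.749 - 0.2294i)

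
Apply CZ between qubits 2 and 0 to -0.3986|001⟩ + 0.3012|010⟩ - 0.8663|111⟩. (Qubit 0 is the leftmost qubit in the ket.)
-0.3986|001⟩ + 0.3012|010⟩ + 0.8663|111⟩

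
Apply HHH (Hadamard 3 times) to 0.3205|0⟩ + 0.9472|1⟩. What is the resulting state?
0.8964|0⟩ - 0.4431|1⟩

H² = I, so H^3 = H: a single Hadamard. With (a, b) = (0.3205, 0.9472), H gives ((a + b)/√2, (a − b)/√2) = (0.8964, -0.4431).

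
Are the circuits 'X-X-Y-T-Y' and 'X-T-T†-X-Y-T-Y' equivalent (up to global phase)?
Yes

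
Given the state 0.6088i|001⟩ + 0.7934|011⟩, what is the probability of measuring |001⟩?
0.3706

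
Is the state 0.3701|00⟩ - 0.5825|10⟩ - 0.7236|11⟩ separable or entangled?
Entangled

Writing the state as a|00⟩ + b|01⟩ + c|10⟩ + d|11⟩, it is a product state iff ad − bc = 0.
Here (a, b, c, d) = (0.3701, 0, -0.5825, -0.7236): ad − bc = (0.3701)(-0.7236) − (0)(-0.5825) = -0.2678 ≠ 0, so the state is entangled.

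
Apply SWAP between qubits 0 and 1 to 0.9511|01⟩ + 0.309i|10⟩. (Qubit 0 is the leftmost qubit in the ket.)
0.309i|01⟩ + 0.9511|10⟩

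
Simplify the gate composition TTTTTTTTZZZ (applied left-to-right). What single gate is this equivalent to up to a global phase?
Z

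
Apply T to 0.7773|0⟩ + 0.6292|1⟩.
0.7773|0⟩ + (0.4449 + 0.4449i)|1⟩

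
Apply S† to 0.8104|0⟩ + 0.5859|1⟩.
0.8104|0⟩ - 0.5859i|1⟩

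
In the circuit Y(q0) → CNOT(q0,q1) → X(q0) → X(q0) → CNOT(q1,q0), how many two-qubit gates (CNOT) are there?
2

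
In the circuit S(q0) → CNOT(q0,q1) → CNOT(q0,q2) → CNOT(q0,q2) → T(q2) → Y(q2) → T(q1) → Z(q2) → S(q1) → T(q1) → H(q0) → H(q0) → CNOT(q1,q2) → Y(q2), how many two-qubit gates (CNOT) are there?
4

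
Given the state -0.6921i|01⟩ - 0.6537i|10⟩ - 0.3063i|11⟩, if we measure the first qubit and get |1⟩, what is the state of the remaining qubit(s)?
-0.9055i|0⟩ - 0.4243i|1⟩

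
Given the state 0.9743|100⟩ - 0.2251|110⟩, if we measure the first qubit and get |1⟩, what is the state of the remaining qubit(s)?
0.9743|00⟩ - 0.2251|10⟩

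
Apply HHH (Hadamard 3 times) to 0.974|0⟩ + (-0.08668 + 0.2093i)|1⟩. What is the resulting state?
(0.6274 + 0.148i)|0⟩ + (0.75 - 0.148i)|1⟩

H² = I, so H^3 = H: a single Hadamard. With (a, b) = (0.974, (-0.08668 + 0.2093i)), H gives ((a + b)/√2, (a − b)/√2) = ((0.6274 + 0.148i), (0.75 - 0.148i)).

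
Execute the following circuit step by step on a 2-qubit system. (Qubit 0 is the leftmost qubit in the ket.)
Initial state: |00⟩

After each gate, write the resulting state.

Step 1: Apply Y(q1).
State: i|01⟩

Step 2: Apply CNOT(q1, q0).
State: i|11⟩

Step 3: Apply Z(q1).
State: -i|11⟩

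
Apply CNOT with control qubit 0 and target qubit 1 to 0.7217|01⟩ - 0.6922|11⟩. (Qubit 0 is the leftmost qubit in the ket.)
0.7217|01⟩ - 0.6922|10⟩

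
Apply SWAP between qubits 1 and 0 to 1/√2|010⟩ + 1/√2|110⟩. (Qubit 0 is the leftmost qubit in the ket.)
1/√2|100⟩ + 1/√2|110⟩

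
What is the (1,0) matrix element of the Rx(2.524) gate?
-0.9527i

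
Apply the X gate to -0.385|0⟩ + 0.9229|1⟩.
0.9229|0⟩ - 0.385|1⟩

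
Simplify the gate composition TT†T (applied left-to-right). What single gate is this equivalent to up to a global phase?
T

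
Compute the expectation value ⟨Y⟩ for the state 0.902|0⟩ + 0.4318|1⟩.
0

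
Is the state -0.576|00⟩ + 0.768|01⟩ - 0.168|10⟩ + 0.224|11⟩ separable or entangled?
Separable

Writing the state as a|00⟩ + b|01⟩ + c|10⟩ + d|11⟩, it is a product state iff ad − bc = 0.
Here (a, b, c, d) = (-0.576, 0.768, -0.168, 0.224): ad − bc = (-0.576)(0.224) − (0.768)(-0.168) = 0, so the state is separable.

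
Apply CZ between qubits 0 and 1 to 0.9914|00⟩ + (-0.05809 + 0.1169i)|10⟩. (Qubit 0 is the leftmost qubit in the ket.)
0.9914|00⟩ + (-0.05809 + 0.1169i)|10⟩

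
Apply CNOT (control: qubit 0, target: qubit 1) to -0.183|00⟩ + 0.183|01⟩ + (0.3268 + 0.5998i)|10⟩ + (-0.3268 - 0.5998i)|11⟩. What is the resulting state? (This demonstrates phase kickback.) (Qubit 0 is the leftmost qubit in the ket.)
-0.183|00⟩ + 0.183|01⟩ + (-0.3268 - 0.5998i)|10⟩ + (0.3268 + 0.5998i)|11⟩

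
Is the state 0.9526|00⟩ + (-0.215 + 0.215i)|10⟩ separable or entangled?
Separable

Writing the state as a|00⟩ + b|01⟩ + c|10⟩ + d|11⟩, it is a product state iff ad − bc = 0.
Here (a, b, c, d) = (0.9526, 0, (-0.215 + 0.215i), 0): ad − bc = (0.9526)(0) − (0)(-0.215 + 0.215i) = 0, so the state is separable.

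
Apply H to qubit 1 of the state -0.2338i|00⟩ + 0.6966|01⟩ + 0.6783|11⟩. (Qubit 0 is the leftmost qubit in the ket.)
(0.4926 - 0.1653i)|00⟩ + (-0.4926 - 0.1653i)|01⟩ + 0.4796|10⟩ - 0.4796|11⟩

H on qubit 1 mixes each pair of kets that differ only in qubit 1: amplitudes (a, b) of (|…0…⟩, |…1…⟩) become ((a + b)/√2, (a − b)/√2). Kets absent from the input have amplitude 0.
(|00⟩, |01⟩): (a, b) = (-0.2338i, 0.6966) → ((0.4926 - 0.1653i), (-0.4926 - 0.1653i))
(|10⟩, |11⟩): (a, b) = (0, 0.6783) → (0.4796, -0.4796)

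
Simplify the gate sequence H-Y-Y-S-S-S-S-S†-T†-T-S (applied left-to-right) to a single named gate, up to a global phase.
H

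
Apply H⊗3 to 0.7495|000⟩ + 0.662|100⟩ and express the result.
0.499|000⟩ + 0.499|001⟩ + 0.499|010⟩ + 0.499|011⟩ + 0.03094|100⟩ + 0.03094|101⟩ + 0.03094|110⟩ + 0.03094|111⟩

H⊗3 gives amp(|y⟩) = (1/2√2) Σ_x (−1)^(x·y) amp(|x⟩), where x·y is the number of positions in which both x and y have a 1.
|000⟩: (0.7495 + 0.662)/(2√2) = 0.499
|001⟩: (0.7495 + 0.662)/(2√2) = 0.499
|010⟩: (0.7495 + 0.662)/(2√2) = 0.499
|011⟩: (0.7495 + 0.662)/(2√2) = 0.499
|100⟩: (0.7495 - 0.662)/(2√2) = 0.03094
|101⟩: (0.7495 - 0.662)/(2√2) = 0.03094
|110⟩: (0.7495 - 0.662)/(2√2) = 0.03094
|111⟩: (0.7495 - 0.662)/(2√2) = 0.03094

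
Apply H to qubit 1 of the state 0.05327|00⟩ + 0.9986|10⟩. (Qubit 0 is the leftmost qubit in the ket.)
0.03767|00⟩ + 0.03767|01⟩ + 0.7061|10⟩ + 0.7061|11⟩

H on qubit 1 mixes each pair of kets that differ only in qubit 1: amplitudes (a, b) of (|…0…⟩, |…1…⟩) become ((a + b)/√2, (a − b)/√2). Kets absent from the input have amplitude 0.
(|00⟩, |01⟩): (a, b) = (0.05327, 0) → (0.03767, 0.03767)
(|10⟩, |11⟩): (a, b) = (0.9986, 0) → (0.7061, 0.7061)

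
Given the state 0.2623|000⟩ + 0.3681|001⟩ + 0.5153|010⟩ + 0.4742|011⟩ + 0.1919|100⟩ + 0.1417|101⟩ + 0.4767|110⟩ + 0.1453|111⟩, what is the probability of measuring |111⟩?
0.02111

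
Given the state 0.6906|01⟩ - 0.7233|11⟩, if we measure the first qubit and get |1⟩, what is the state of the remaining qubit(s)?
-|1⟩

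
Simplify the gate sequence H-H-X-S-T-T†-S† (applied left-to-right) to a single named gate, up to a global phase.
X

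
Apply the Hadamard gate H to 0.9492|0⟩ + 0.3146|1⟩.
0.8936|0⟩ + 0.4487|1⟩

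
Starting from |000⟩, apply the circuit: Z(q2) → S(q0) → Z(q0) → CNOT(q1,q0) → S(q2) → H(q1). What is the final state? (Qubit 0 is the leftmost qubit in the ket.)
1/√2|000⟩ + 1/√2|010⟩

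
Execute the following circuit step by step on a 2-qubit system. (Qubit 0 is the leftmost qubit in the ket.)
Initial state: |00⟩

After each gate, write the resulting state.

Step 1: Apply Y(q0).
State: i|10⟩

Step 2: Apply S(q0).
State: -|10⟩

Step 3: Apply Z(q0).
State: |10⟩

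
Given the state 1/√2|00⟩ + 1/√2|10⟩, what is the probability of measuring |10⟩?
1/2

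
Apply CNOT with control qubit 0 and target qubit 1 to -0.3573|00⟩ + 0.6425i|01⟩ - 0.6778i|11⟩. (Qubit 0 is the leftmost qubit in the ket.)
-0.3573|00⟩ + 0.6425i|01⟩ - 0.6778i|10⟩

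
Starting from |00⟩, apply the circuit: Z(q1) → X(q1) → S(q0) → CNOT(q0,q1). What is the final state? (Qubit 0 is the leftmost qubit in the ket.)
|01⟩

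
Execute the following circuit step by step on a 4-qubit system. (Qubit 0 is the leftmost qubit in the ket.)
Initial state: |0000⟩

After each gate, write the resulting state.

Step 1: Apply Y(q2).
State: i|0010⟩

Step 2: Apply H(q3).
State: (1/√2)i|0010⟩ + (1/√2)i|0011⟩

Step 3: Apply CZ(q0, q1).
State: (1/√2)i|0010⟩ + (1/√2)i|0011⟩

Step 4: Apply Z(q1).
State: (1/√2)i|0010⟩ + (1/√2)i|0011⟩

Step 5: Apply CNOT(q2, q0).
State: (1/√2)i|1010⟩ + (1/√2)i|1011⟩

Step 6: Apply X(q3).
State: (1/√2)i|1010⟩ + (1/√2)i|1011⟩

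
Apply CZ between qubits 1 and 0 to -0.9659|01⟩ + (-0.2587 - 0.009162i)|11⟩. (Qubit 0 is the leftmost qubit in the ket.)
-0.9659|01⟩ + (0.2587 + 0.009162i)|11⟩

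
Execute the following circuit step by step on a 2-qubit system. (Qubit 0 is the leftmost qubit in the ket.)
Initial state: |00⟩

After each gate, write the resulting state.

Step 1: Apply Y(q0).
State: i|10⟩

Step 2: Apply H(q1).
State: (1/√2)i|10⟩ + (1/√2)i|11⟩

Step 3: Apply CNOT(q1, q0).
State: (1/√2)i|01⟩ + (1/√2)i|10⟩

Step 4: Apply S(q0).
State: (1/√2)i|01⟩ - 1/√2|10⟩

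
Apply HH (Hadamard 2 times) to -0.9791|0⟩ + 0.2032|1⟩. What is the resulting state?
-0.9791|0⟩ + 0.2032|1⟩

H² = I, so an even number of Hadamards cancels: H^2 = I and the state is unchanged.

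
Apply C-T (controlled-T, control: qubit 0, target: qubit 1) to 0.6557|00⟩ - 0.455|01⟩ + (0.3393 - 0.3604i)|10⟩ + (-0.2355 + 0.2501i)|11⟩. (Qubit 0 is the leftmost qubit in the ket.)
0.6557|00⟩ - 0.455|01⟩ + (0.3393 - 0.3604i)|10⟩ + (-0.3434 + 0.01032i)|11⟩

C-T leaves the control-|0⟩ kets |00⟩, |01⟩ unchanged and applies T to qubit 1 on the control-|1⟩ pair (|10⟩, |11⟩).
T = [[1, 0], [0, (1/√2 + (1/√2)i)]].
With a = amp(|10⟩) = (0.3393 - 0.3604i) and b = amp(|11⟩) = (-0.2355 + 0.2501i):
new amp(|10⟩) = (1)·a = (0.3393 - 0.3604i)
new amp(|11⟩) = (1/√2 + (1/√2)i)·b = (-0.3434 + 0.01032i)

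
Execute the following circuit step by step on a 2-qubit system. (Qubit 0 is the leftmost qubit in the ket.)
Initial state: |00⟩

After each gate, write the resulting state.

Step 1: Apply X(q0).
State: |10⟩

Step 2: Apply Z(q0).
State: -|10⟩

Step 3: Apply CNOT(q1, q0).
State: -|10⟩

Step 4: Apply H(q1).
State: -1/√2|10⟩ - 1/√2|11⟩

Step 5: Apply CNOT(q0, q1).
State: -1/√2|10⟩ - 1/√2|11⟩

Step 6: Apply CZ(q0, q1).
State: -1/√2|10⟩ + 1/√2|11⟩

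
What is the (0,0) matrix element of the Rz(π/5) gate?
(0.9511 - 0.309i)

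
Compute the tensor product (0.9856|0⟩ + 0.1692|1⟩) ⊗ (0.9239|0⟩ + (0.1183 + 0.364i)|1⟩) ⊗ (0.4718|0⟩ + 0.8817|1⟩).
0.4296|000⟩ + 0.8029|001⟩ + (0.05501 + 0.1693i)|010⟩ + (0.1028 + 0.3163i)|011⟩ + 0.07375|100⟩ + 0.1378|101⟩ + (0.009444 + 0.02906i)|110⟩ + (0.01765 + 0.0543i)|111⟩

amp(|b₁b₂…⟩) = product of the factor amplitudes for bits b₁, b₂, …; only kets whose every factor amplitude is nonzero survive.
|000⟩: (0.9856)(0.9239)(0.4718) = 0.4296
|001⟩: (0.9856)(0.9239)(0.8817) = 0.8029
|010⟩: (0.9856)(0.1183 + 0.364i)(0.4718) = (0.05501 + 0.1693i)
|011⟩: (0.9856)(0.1183 + 0.364i)(0.8817) = (0.1028 + 0.3163i)
|100⟩: (0.1692)(0.9239)(0.4718) = 0.07375
|101⟩: (0.1692)(0.9239)(0.8817) = 0.1378
|110⟩: (0.1692)(0.1183 + 0.364i)(0.4718) = (0.009444 + 0.02906i)
|111⟩: (0.1692)(0.1183 + 0.364i)(0.8817) = (0.01765 + 0.0543i)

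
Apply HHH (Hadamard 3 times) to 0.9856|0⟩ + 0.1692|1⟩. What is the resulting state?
0.8166|0⟩ + 0.5773|1⟩

H² = I, so H^3 = H: a single Hadamard. With (a, b) = (0.9856, 0.1692), H gives ((a + b)/√2, (a − b)/√2) = (0.8166, 0.5773).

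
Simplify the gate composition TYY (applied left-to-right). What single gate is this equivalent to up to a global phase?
T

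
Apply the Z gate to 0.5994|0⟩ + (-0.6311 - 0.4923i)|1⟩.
0.5994|0⟩ + (0.6311 + 0.4923i)|1⟩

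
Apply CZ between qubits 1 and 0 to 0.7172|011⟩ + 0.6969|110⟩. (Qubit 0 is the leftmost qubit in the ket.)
0.7172|011⟩ - 0.6969|110⟩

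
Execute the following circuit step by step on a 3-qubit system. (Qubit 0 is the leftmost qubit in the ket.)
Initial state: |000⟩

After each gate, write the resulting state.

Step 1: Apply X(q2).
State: |001⟩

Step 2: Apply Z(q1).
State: |001⟩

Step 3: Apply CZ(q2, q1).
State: |001⟩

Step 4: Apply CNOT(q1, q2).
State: |001⟩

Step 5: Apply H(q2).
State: 1/√2|000⟩ - 1/√2|001⟩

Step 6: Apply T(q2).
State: 1/√2|000⟩ + (-1/2 - (1/2)i)|001⟩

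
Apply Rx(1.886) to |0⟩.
0.5874|0⟩ - 0.8093i|1⟩

Rx(1.886) = [[cos(θ/2), −i·sin(θ/2)], [−i·sin(θ/2), cos(θ/2)]]; θ = 1.886, cos(θ/2) ≈ 0.587363, sin(θ/2) ≈ 0.809324.
With a = amp(|0⟩) = 1 and b = amp(|1⟩) = 0:
new amp(|0⟩) = (0.587363)·a + (-0.809324i)·b = 0.5874
new amp(|1⟩) = (-0.809324i)·a + (0.587363)·b = -0.8093i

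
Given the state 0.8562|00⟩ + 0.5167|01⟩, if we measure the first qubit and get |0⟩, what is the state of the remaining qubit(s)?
0.8562|0⟩ + 0.5167|1⟩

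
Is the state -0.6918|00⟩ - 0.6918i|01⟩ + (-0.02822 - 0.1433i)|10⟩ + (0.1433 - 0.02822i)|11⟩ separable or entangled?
Separable

Writing the state as a|00⟩ + b|01⟩ + c|10⟩ + d|11⟩, it is a product state iff ad − bc = 0.
Here (a, b, c, d) = (-0.6918, -0.6918i, (-0.02822 - 0.1433i), (0.1433 - 0.02822i)): ad − bc = (-0.6918)(0.1433 - 0.02822i) − (-0.6918i)(-0.02822 - 0.1433i) = 0, so the state is separable.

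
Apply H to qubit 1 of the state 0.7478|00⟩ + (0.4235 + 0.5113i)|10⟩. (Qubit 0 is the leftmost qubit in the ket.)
0.5288|00⟩ + 0.5288|01⟩ + (0.2995 + 0.3615i)|10⟩ + (0.2995 + 0.3615i)|11⟩

H on qubit 1 mixes each pair of kets that differ only in qubit 1: amplitudes (a, b) of (|…0…⟩, |…1…⟩) become ((a + b)/√2, (a − b)/√2). Kets absent from the input have amplitude 0.
(|00⟩, |01⟩): (a, b) = (0.7478, 0) → (0.5288, 0.5288)
(|10⟩, |11⟩): (a, b) = ((0.4235 + 0.5113i), 0) → ((0.2995 + 0.3615i), (0.2995 + 0.3615i))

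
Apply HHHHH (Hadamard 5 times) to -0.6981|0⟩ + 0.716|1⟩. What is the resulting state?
0.01266|0⟩ - 0.9999|1⟩

H² = I, so H^5 = H: a single Hadamard. With (a, b) = (-0.6981, 0.716), H gives ((a + b)/√2, (a − b)/√2) = (0.01266, -0.9999).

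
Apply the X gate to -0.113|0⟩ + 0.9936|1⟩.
0.9936|0⟩ - 0.113|1⟩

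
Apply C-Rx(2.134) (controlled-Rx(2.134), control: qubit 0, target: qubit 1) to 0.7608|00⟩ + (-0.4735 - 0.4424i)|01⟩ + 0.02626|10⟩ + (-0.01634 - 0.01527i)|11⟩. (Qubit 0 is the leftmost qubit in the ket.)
0.7608|00⟩ + (-0.4735 - 0.4424i)|01⟩ + (-0.0006957 + 0.01431i)|10⟩ + (-0.007888 - 0.03037i)|11⟩

C-Rx(2.134) leaves the control-|0⟩ kets |00⟩, |01⟩ unchanged and applies Rx(2.134) to qubit 1 on the control-|1⟩ pair (|10⟩, |11⟩).
Rx(2.134) = [[cos(θ/2), −i·sin(θ/2)], [−i·sin(θ/2), cos(θ/2)]]; θ = 2.134, cos(θ/2) ≈ 0.482754, sin(θ/2) ≈ 0.875756.
With a = amp(|10⟩) = 0.02626 and b = amp(|11⟩) = (-0.01634 - 0.01527i):
new amp(|10⟩) = (0.482754)·a + (-0.875756i)·b = (-0.0006957 + 0.01431i)
new amp(|11⟩) = (-0.875756i)·a + (0.482754)·b = (-0.007888 - 0.03037i)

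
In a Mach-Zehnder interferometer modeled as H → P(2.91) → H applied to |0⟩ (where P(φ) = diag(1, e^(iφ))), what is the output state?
(0.01335 + 0.1148i)|0⟩ + (0.9867 - 0.1148i)|1⟩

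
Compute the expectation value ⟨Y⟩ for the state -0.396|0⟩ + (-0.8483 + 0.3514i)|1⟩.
-0.2783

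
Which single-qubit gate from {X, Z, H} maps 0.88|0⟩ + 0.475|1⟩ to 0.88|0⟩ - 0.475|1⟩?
Z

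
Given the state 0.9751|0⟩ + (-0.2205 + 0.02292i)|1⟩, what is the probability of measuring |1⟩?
0.04915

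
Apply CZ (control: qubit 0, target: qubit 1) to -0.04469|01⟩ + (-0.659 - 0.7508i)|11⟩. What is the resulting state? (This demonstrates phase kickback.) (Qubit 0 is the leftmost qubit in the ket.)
-0.04469|01⟩ + (0.659 + 0.7508i)|11⟩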